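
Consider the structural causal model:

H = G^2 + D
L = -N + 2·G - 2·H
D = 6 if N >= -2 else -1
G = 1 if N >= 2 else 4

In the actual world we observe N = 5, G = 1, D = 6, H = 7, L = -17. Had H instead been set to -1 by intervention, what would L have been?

Intervening sets H = -1 and removes its equation (H = G^2 + D).
G = 1 if N >= 2 else 4  [with N=5]  = 1
L = -N + 2·G - 2·H  [with N=5, G=1, H=-1]  = -1

-1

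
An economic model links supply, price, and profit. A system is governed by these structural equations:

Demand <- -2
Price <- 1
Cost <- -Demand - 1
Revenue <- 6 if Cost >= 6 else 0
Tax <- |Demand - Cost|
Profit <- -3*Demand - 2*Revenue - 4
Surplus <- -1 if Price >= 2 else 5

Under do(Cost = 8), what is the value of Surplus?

The intervention breaks the incoming arrows to Cost: Cost <- -Demand - 1 no longer applies, and Cost = 8.
Surplus is not downstream of the intervention, so its value is determined by the original equations.
Surplus = -1 if Price >= 2 else 5  [with Price=1]  = 5

5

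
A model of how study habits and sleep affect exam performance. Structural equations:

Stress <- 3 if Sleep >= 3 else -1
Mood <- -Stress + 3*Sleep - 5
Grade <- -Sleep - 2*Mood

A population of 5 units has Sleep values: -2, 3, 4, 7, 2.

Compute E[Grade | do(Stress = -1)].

The intervention sets Stress=-1 in all 5 units regardless of Sleep. Recomputing Grade per unit gives 22, -13, -20, -41, -6; average -11.6.

-11.6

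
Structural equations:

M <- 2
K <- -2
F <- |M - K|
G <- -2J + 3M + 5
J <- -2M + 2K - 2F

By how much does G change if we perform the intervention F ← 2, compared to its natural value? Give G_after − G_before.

do(F=2) replaces the equation F <- |M - K| with the constant F = 2.
J = -2M + 2K - 2F  [with M=2, K=-2, F=2]  = -12
G = -2J + 3M + 5  [with J=-12, M=2]  = 35
Without intervention: F = |M - K|  [with M=2, K=-2]  = 4; J = -2M + 2K - 2F  [with M=2, K=-2, F=4]  = -16; G = -2J + 3M + 5  [with J=-16, M=2]  = 43.
Change = 35 − 43 = -8.

-8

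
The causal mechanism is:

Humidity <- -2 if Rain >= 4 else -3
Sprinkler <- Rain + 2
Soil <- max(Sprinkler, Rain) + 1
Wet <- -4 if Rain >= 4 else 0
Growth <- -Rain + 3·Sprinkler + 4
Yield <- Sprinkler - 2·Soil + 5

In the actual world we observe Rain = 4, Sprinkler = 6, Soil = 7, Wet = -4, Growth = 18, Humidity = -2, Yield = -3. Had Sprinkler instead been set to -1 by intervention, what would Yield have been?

-6

Under do(Sprinkler=-1), the mechanism Sprinkler <- Rain + 2 is discarded; Sprinkler is fixed at -1.
Soil = max(Sprinkler, Rain) + 1  [with Sprinkler=-1, Rain=4]  = 5
Yield = Sprinkler - 2·Soil + 5  [with Sprinkler=-1, Soil=5]  = -6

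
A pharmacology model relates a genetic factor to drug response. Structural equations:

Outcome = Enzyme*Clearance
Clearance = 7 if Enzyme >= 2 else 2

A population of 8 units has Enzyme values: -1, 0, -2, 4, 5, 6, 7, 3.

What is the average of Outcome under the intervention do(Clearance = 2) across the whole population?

Every unit gets Clearance=2 under the intervention. Outcome values become -2, 0, -4, 8, 10, 12, 14, 6; E[Outcome|do(Clearance=2)] = 5.5.

5.5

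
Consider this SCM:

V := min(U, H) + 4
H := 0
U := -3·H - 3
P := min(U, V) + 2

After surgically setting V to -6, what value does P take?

The intervention breaks the incoming arrows to V: V := min(U, H) + 4 no longer applies, and V = -6.
U = -3·H - 3  [with H=0]  = -3
P = min(U, V) + 2  [with U=-3, V=-6]  = -4

-4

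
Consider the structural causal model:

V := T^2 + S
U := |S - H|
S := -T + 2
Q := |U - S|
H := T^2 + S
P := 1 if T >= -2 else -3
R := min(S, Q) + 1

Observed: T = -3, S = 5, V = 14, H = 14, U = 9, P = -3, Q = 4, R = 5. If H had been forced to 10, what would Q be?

0

The intervention breaks the incoming arrows to H: H := T^2 + S no longer applies, and H = 10.
S = -T + 2  [with T=-3]  = 5
U = |S - H|  [with S=5, H=10]  = 5
Q = |U - S|  [with U=5, S=5]  = 0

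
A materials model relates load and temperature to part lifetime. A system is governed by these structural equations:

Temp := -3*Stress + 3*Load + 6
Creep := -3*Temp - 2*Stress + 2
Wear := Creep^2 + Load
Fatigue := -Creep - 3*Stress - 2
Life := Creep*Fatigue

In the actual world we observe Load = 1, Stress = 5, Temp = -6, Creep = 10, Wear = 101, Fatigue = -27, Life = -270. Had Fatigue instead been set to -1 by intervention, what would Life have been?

Intervening sets Fatigue = -1 and removes its equation (Fatigue := -Creep - 3*Stress - 2).
Temp = -3*Stress + 3*Load + 6  [with Stress=5, Load=1]  = -6
Creep = -3*Temp - 2*Stress + 2  [with Temp=-6, Stress=5]  = 10
Life = Creep*Fatigue  [with Creep=10, Fatigue=-1]  = -10

-10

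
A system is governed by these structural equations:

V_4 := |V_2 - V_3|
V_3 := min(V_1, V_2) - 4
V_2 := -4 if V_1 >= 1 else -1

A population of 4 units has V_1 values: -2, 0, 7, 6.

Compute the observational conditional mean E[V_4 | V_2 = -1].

E[V_4|V_2=-1] averages over only the 2 units with V_2=-1 (V_1 = -2, 0): V_4 = 5, 4, mean 4.5.

4.5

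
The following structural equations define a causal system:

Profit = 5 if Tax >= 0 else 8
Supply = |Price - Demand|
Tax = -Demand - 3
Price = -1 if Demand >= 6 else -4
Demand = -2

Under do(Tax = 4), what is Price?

-4

The intervention breaks the incoming arrows to Tax: Tax = -Demand - 3 no longer applies, and Tax = 4.
Since Price is not a descendant of the intervened variable, it is unaffected.
Price = -1 if Demand >= 6 else -4  [with Demand=-2]  = -4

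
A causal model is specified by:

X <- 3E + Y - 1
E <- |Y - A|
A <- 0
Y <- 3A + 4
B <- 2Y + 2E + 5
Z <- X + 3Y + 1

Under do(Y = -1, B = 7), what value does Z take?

The joint intervention fixes Y = -1, B = 7, removing each variable's own equation.
E = |Y - A|  [with Y=-1, A=0]  = 1
X = 3E + Y - 1  [with E=1, Y=-1]  = 1
Z = X + 3Y + 1  [with X=1, Y=-1]  = -1

-1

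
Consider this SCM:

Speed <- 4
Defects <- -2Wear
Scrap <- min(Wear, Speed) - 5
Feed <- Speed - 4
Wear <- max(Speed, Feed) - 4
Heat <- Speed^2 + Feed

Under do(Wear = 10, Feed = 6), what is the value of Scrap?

The joint intervention fixes Wear = 10, Feed = 6, removing each variable's own equation.
Scrap = min(Wear, Speed) - 5  [with Wear=10, Speed=4]  = -1

-1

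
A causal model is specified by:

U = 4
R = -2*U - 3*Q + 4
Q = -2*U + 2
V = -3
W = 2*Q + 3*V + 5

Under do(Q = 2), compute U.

Under do(Q=2), the mechanism Q = -2*U + 2 is discarded; Q is fixed at 2.
Since U is not a descendant of the intervened variable, it is unaffected.

4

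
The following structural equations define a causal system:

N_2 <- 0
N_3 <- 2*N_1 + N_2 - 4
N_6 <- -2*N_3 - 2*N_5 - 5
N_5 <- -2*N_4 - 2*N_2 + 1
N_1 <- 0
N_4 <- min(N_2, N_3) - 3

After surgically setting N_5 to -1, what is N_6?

5

The intervention breaks the incoming arrows to N_5: N_5 <- -2*N_4 - 2*N_2 + 1 no longer applies, and N_5 = -1.
N_3 = 2*N_1 + N_2 - 4  [with N_1=0, N_2=0]  = -4
N_6 = -2*N_3 - 2*N_5 - 5  [with N_3=-4, N_5=-1]  = 5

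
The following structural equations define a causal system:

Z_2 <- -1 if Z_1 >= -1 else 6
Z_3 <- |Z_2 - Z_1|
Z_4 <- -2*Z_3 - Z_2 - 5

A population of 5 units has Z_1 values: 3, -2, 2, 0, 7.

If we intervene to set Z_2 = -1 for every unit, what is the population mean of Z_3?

The intervention sets Z_2=-1 in all 5 units regardless of Z_1. Recomputing Z_3 per unit gives 4, 1, 3, 1, 8; average 3.4.

3.4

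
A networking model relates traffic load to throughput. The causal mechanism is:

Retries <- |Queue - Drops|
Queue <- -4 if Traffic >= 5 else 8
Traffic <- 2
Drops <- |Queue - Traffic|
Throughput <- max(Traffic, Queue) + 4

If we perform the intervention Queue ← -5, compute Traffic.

Under do(Queue=-5), the mechanism Queue <- -4 if Traffic >= 5 else 8 is discarded; Queue is fixed at -5.
Traffic is not downstream of the intervention, so its value is determined by the original equations.

2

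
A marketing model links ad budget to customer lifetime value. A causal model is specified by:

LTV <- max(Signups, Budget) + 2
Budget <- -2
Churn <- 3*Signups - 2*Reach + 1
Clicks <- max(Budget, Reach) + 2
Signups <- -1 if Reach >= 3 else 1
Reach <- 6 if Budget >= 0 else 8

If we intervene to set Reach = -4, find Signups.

1

Under do(Reach=-4), the mechanism Reach <- 6 if Budget >= 0 else 8 is discarded; Reach is fixed at -4.
Signups = -1 if Reach >= 3 else 1  [with Reach=-4]  = 1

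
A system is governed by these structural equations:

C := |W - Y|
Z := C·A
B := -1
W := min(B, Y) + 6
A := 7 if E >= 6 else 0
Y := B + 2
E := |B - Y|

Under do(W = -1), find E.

2

do(W=-1) replaces the equation W := min(B, Y) + 6 with the constant W = -1.
E is not downstream of the intervention, so its value is determined by the original equations.
Y = B + 2  [with B=-1]  = 1
E = |B - Y|  [with B=-1, Y=1]  = 2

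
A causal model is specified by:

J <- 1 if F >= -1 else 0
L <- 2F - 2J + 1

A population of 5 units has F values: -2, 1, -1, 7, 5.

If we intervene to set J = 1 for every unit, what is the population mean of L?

Under do(J=1), J's equation is replaced by J=1 for every unit. Per-unit L: -5, 1, -3, 13, 9. Mean = 3.

3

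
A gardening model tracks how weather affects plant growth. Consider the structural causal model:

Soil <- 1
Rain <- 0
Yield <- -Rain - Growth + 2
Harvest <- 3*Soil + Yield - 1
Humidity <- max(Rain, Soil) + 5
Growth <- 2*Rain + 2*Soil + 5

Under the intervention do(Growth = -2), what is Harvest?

The intervention breaks the incoming arrows to Growth: Growth <- 2*Rain + 2*Soil + 5 no longer applies, and Growth = -2.
Yield = -Rain - Growth + 2  [with Rain=0, Growth=-2]  = 4
Harvest = 3*Soil + Yield - 1  [with Soil=1, Yield=4]  = 6

6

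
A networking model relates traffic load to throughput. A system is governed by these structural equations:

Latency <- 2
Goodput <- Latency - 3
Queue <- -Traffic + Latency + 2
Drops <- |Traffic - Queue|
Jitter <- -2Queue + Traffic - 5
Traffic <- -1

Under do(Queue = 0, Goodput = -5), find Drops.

Setting Queue = 0, Goodput = -5 by intervention discards those variables' equations.
Drops = |Traffic - Queue|  [with Traffic=-1, Queue=0]  = 1

1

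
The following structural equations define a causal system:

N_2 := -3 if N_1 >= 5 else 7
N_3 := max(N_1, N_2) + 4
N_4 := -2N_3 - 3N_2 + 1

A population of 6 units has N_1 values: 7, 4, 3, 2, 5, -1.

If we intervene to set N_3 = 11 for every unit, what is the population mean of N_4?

-32

Every unit gets N_3=11 under the intervention. N_4 values become -12, -42, -42, -42, -12, -42; E[N_4|do(N_3=11)] = -32.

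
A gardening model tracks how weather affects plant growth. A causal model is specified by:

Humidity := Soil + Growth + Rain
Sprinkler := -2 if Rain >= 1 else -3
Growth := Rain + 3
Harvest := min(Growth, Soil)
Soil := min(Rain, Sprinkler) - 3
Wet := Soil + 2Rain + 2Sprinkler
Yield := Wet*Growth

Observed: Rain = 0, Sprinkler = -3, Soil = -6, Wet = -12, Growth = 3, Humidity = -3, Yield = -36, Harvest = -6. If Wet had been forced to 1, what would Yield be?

3

The intervention breaks the incoming arrows to Wet: Wet := Soil + 2Rain + 2Sprinkler no longer applies, and Wet = 1.
Growth = Rain + 3  [with Rain=0]  = 3
Yield = Wet*Growth  [with Wet=1, Growth=3]  = 3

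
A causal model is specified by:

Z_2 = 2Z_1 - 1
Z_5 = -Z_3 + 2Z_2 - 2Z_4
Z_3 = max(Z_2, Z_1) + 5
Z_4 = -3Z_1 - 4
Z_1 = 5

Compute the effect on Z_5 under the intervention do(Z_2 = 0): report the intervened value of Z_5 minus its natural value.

-14

do(Z_2=0) replaces the equation Z_2 = 2Z_1 - 1 with the constant Z_2 = 0.
Z_3 = max(Z_2, Z_1) + 5  [with Z_2=0, Z_1=5]  = 10
Z_4 = -3Z_1 - 4  [with Z_1=5]  = -19
Z_5 = -Z_3 + 2Z_2 - 2Z_4  [with Z_3=10, Z_2=0, Z_4=-19]  = 28
Without intervention: Z_2 = 2Z_1 - 1  [with Z_1=5]  = 9; Z_3 = max(Z_2, Z_1) + 5  [with Z_2=9, Z_1=5]  = 14; Z_4 = -3Z_1 - 4  [with Z_1=5]  = -19; Z_5 = -Z_3 + 2Z_2 - 2Z_4  [with Z_3=14, Z_2=9, Z_4=-19]  = 42.
Change = 28 − 42 = -14.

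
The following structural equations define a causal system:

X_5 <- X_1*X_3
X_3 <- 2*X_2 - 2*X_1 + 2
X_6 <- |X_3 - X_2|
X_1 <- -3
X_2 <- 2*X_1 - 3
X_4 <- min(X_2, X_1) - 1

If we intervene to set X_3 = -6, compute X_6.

3

The intervention breaks the incoming arrows to X_3: X_3 <- 2*X_2 - 2*X_1 + 2 no longer applies, and X_3 = -6.
X_2 = 2*X_1 - 3  [with X_1=-3]  = -9
X_6 = |X_3 - X_2|  [with X_3=-6, X_2=-9]  = 3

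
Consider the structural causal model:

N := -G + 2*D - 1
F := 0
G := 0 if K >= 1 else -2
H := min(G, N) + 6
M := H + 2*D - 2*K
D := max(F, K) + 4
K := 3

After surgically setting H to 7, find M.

Intervening sets H = 7 and removes its equation (H := min(G, N) + 6).
D = max(F, K) + 4  [with F=0, K=3]  = 7
M = H + 2*D - 2*K  [with H=7, D=7, K=3]  = 15

15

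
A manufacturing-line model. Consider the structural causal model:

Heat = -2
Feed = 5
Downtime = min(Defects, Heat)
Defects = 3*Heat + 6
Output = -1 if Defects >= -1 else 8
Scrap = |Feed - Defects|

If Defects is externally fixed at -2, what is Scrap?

7

The intervention breaks the incoming arrows to Defects: Defects = 3*Heat + 6 no longer applies, and Defects = -2.
Scrap = |Feed - Defects|  [with Feed=5, Defects=-2]  = 7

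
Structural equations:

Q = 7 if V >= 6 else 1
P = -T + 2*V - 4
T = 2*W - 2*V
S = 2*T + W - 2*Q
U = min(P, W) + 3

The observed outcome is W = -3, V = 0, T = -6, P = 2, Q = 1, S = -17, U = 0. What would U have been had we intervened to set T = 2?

-3

The intervention breaks the incoming arrows to T: T = 2*W - 2*V no longer applies, and T = 2.
P = -T + 2*V - 4  [with T=2, V=0]  = -6
U = min(P, W) + 3  [with P=-6, W=-3]  = -3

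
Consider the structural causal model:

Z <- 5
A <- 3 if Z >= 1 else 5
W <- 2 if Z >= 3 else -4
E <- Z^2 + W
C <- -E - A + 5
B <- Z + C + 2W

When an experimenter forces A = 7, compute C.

-29

do(A=7) replaces the equation A <- 3 if Z >= 1 else 5 with the constant A = 7.
W = 2 if Z >= 3 else -4  [with Z=5]  = 2
E = Z^2 + W  [with Z=5, W=2]  = 27
C = -E - A + 5  [with E=27, A=7]  = -29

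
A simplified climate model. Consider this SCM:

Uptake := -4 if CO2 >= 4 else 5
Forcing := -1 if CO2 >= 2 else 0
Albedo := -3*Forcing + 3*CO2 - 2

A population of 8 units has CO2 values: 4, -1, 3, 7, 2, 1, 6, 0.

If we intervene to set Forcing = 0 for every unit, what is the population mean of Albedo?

6.25

do(Forcing=0) breaks Forcing's dependence on CO2. With Forcing=0 fixed, Albedo across the units is 10, -5, 7, 19, 4, 1, 16, -2, mean 6.25.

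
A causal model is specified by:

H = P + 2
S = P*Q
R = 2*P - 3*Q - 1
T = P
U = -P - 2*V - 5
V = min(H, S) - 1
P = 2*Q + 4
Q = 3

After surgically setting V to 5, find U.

-25

Intervening sets V = 5 and removes its equation (V = min(H, S) - 1).
P = 2*Q + 4  [with Q=3]  = 10
U = -P - 2*V - 5  [with P=10, V=5]  = -25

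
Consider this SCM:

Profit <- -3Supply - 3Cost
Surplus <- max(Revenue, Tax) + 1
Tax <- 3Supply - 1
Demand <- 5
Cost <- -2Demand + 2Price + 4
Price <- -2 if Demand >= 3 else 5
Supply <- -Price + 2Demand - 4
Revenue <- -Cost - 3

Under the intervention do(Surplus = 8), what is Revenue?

7

do(Surplus=8) replaces the equation Surplus <- max(Revenue, Tax) + 1 with the constant Surplus = 8.
Revenue is not downstream of the intervention, so its value is determined by the original equations.
Price = -2 if Demand >= 3 else 5  [with Demand=5]  = -2
Cost = -2Demand + 2Price + 4  [with Demand=5, Price=-2]  = -10
Revenue = -Cost - 3  [with Cost=-10]  = 7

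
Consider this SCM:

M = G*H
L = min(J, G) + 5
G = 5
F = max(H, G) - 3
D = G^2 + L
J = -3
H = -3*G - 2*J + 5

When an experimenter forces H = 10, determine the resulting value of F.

The intervention breaks the incoming arrows to H: H = -3*G - 2*J + 5 no longer applies, and H = 10.
F = max(H, G) - 3  [with H=10, G=5]  = 7

7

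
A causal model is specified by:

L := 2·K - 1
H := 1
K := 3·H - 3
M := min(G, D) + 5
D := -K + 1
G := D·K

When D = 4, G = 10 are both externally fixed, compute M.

9

Setting D = 4, G = 10 by intervention discards those variables' equations.
M = min(G, D) + 5  [with G=10, D=4]  = 9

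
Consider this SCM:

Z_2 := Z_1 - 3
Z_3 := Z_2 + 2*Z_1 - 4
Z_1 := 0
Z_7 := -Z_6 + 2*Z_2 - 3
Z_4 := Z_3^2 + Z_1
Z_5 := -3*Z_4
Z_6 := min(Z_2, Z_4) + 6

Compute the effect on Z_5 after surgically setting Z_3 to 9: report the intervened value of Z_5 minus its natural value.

do(Z_3=9) replaces the equation Z_3 := Z_2 + 2*Z_1 - 4 with the constant Z_3 = 9.
Z_4 = Z_3^2 + Z_1  [with Z_3=9, Z_1=0]  = 81
Z_5 = -3*Z_4  [with Z_4=81]  = -243
Without intervention: Z_2 = Z_1 - 3  [with Z_1=0]  = -3; Z_3 = Z_2 + 2*Z_1 - 4  [with Z_2=-3, Z_1=0]  = -7; Z_4 = Z_3^2 + Z_1  [with Z_3=-7, Z_1=0]  = 49; Z_5 = -3*Z_4  [with Z_4=49]  = -147.
Change = -243 − (-147) = -96.

-96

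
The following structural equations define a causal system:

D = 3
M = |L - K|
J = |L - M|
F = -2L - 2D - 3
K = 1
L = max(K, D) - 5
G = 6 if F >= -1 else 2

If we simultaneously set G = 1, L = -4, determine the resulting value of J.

9

Under do(G = 1, L = -4), each intervened variable's structural equation is replaced by its fixed value.
M = |L - K|  [with L=-4, K=1]  = 5
J = |L - M|  [with L=-4, M=5]  = 9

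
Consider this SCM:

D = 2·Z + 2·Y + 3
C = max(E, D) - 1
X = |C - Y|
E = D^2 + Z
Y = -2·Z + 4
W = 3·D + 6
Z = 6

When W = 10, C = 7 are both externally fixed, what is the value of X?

Setting W = 10, C = 7 by intervention discards those variables' equations.
Y = -2·Z + 4  [with Z=6]  = -8
X = |C - Y|  [with C=7, Y=-8]  = 15

15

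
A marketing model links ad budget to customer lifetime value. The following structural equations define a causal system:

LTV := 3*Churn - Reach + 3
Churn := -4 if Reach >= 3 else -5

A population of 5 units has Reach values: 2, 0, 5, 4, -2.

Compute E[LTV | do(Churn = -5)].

The intervention sets Churn=-5 in all 5 units regardless of Reach. Recomputing LTV per unit gives -14, -12, -17, -16, -10; average -13.8.

-13.8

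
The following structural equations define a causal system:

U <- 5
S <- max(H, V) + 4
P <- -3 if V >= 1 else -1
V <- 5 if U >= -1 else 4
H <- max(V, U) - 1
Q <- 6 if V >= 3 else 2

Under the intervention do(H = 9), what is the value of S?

do(H=9) replaces the equation H <- max(V, U) - 1 with the constant H = 9.
V = 5 if U >= -1 else 4  [with U=5]  = 5
S = max(H, V) + 4  [with H=9, V=5]  = 13

13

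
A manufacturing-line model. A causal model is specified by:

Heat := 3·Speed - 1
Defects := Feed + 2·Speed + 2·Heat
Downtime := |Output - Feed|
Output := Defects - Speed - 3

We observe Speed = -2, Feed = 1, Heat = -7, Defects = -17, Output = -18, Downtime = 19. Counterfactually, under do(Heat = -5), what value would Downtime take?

15

The intervention breaks the incoming arrows to Heat: Heat := 3·Speed - 1 no longer applies, and Heat = -5.
Defects = Feed + 2·Speed + 2·Heat  [with Feed=1, Speed=-2, Heat=-5]  = -13
Output = Defects - Speed - 3  [with Defects=-13, Speed=-2]  = -14
Downtime = |Output - Feed|  [with Output=-14, Feed=1]  = 15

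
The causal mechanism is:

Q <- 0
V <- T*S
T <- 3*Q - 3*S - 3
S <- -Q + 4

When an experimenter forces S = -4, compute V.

-36

Under do(S=-4), the mechanism S <- -Q + 4 is discarded; S is fixed at -4.
T = 3*Q - 3*S - 3  [with Q=0, S=-4]  = 9
V = T*S  [with T=9, S=-4]  = -36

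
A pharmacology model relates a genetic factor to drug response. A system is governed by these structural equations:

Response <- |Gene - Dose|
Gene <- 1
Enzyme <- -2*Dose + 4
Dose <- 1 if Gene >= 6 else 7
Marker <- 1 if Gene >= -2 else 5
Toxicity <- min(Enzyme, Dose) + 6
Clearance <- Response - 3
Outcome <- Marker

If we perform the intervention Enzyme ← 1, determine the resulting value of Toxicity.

The intervention breaks the incoming arrows to Enzyme: Enzyme <- -2*Dose + 4 no longer applies, and Enzyme = 1.
Dose = 1 if Gene >= 6 else 7  [with Gene=1]  = 7
Toxicity = min(Enzyme, Dose) + 6  [with Enzyme=1, Dose=7]  = 7

7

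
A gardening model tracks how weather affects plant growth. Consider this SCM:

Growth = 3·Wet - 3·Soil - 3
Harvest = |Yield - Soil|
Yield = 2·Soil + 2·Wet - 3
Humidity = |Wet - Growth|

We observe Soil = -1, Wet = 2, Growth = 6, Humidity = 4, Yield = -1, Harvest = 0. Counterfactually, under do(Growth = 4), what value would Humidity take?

2

The intervention breaks the incoming arrows to Growth: Growth = 3·Wet - 3·Soil - 3 no longer applies, and Growth = 4.
Humidity = |Wet - Growth|  [with Wet=2, Growth=4]  = 2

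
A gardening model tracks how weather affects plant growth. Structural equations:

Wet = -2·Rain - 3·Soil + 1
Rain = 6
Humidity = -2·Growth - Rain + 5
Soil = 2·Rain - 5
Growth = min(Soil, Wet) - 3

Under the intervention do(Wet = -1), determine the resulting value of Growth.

-4

The intervention breaks the incoming arrows to Wet: Wet = -2·Rain - 3·Soil + 1 no longer applies, and Wet = -1.
Soil = 2·Rain - 5  [with Rain=6]  = 7
Growth = min(Soil, Wet) - 3  [with Soil=7, Wet=-1]  = -4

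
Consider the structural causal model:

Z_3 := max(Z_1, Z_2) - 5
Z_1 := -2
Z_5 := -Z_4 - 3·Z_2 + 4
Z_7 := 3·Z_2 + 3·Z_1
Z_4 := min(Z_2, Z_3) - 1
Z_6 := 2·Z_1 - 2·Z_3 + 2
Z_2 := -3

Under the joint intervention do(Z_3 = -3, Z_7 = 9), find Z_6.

Under do(Z_3 = -3, Z_7 = 9), each intervened variable's structural equation is replaced by its fixed value.
Z_6 = 2·Z_1 - 2·Z_3 + 2  [with Z_1=-2, Z_3=-3]  = 4

4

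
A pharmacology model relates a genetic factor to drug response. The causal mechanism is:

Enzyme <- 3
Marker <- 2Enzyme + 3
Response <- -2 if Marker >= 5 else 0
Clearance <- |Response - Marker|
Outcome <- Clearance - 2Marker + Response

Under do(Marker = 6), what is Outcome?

do(Marker=6) replaces the equation Marker <- 2Enzyme + 3 with the constant Marker = 6.
Response = -2 if Marker >= 5 else 0  [with Marker=6]  = -2
Clearance = |Response - Marker|  [with Response=-2, Marker=6]  = 8
Outcome = Clearance - 2Marker + Response  [with Clearance=8, Marker=6, Response=-2]  = -6

-6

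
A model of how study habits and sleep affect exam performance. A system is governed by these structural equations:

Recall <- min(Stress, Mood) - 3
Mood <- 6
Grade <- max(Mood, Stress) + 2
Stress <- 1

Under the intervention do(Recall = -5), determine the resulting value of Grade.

8

The intervention breaks the incoming arrows to Recall: Recall <- min(Stress, Mood) - 3 no longer applies, and Recall = -5.
Grade is not downstream of the intervention, so its value is determined by the original equations.
Grade = max(Mood, Stress) + 2  [with Mood=6, Stress=1]  = 8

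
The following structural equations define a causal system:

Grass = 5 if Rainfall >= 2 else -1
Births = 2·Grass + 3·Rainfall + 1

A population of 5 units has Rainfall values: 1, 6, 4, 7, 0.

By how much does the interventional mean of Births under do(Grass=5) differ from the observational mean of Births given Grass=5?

The intervention sets Grass=5 in all 5 units regardless of Rainfall. Recomputing Births per unit gives 14, 29, 23, 32, 11; average 21.8.
Conditioning on Grass=5 selects the 3 unit(s) with Rainfall ∈ {6, 4, 7}. Their Births values: 29, 23, 32. Mean = 28.
Difference = 21.8 − 28 = -6.2.

-6.2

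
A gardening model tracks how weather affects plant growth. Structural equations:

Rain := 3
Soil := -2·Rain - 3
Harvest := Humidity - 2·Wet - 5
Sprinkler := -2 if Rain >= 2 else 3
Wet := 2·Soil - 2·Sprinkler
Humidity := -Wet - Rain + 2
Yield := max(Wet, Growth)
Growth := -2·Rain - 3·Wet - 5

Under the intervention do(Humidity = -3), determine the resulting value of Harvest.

Intervening sets Humidity = -3 and removes its equation (Humidity := -Wet - Rain + 2).
Sprinkler = -2 if Rain >= 2 else 3  [with Rain=3]  = -2
Soil = -2·Rain - 3  [with Rain=3]  = -9
Wet = 2·Soil - 2·Sprinkler  [with Soil=-9, Sprinkler=-2]  = -14
Harvest = Humidity - 2·Wet - 5  [with Humidity=-3, Wet=-14]  = 20

20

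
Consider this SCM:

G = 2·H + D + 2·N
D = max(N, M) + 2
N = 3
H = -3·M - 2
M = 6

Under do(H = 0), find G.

14

do(H=0) replaces the equation H = -3·M - 2 with the constant H = 0.
D = max(N, M) + 2  [with N=3, M=6]  = 8
G = 2·H + D + 2·N  [with H=0, D=8, N=3]  = 14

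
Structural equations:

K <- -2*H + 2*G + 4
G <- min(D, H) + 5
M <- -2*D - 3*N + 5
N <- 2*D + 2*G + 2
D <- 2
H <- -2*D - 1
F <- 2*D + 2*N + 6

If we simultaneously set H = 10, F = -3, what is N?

Under do(H = 10, F = -3), each intervened variable's structural equation is replaced by its fixed value.
G = min(D, H) + 5  [with D=2, H=10]  = 7
N = 2*D + 2*G + 2  [with D=2, G=7]  = 20

20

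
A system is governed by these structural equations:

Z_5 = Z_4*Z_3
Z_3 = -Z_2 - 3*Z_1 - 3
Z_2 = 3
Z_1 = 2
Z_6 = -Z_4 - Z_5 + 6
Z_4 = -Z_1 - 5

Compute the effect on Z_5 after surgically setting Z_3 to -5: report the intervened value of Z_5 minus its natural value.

-49

do(Z_3=-5) replaces the equation Z_3 = -Z_2 - 3*Z_1 - 3 with the constant Z_3 = -5.
Z_4 = -Z_1 - 5  [with Z_1=2]  = -7
Z_5 = Z_4*Z_3  [with Z_4=-7, Z_3=-5]  = 35
Without intervention: Z_3 = -Z_2 - 3*Z_1 - 3  [with Z_2=3, Z_1=2]  = -12; Z_4 = -Z_1 - 5  [with Z_1=2]  = -7; Z_5 = Z_4*Z_3  [with Z_4=-7, Z_3=-12]  = 84.
Change = 35 − 84 = -49.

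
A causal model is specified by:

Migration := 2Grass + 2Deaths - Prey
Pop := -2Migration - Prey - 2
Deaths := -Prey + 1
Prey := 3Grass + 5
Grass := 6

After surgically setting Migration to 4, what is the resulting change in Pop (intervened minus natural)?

-118

Intervening sets Migration = 4 and removes its equation (Migration := 2Grass + 2Deaths - Prey).
Prey = 3Grass + 5  [with Grass=6]  = 23
Pop = -2Migration - Prey - 2  [with Migration=4, Prey=23]  = -33
Without intervention: Prey = 3Grass + 5  [with Grass=6]  = 23; Deaths = -Prey + 1  [with Prey=23]  = -22; Migration = 2Grass + 2Deaths - Prey  [with Grass=6, Deaths=-22, Prey=23]  = -55; Pop = -2Migration - Prey - 2  [with Migration=-55, Prey=23]  = 85.
Change = -33 − 85 = -118.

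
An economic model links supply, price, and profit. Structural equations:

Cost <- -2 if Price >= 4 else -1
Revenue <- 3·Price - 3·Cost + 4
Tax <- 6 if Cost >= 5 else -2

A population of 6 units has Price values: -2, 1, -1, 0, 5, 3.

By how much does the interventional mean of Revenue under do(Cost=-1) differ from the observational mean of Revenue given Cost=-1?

Every unit gets Cost=-1 under the intervention. Revenue values become 1, 10, 4, 7, 22, 16; E[Revenue|do(Cost=-1)] = 10.
Conditioning on Cost=-1 selects the 5 unit(s) with Price ∈ {-2, 1, -1, 0, 3}. Their Revenue values: 1, 10, 4, 7, 16. Mean = 7.6.
Difference = 10 − 7.6 = 2.4.

2.4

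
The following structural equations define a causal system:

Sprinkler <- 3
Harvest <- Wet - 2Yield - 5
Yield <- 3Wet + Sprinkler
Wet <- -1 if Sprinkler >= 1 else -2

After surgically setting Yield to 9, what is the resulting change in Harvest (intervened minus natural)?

-18

The intervention breaks the incoming arrows to Yield: Yield <- 3Wet + Sprinkler no longer applies, and Yield = 9.
Wet = -1 if Sprinkler >= 1 else -2  [with Sprinkler=3]  = -1
Harvest = Wet - 2Yield - 5  [with Wet=-1, Yield=9]  = -24
Without intervention: Wet = -1 if Sprinkler >= 1 else -2  [with Sprinkler=3]  = -1; Yield = 3Wet + Sprinkler  [with Wet=-1, Sprinkler=3]  = 0; Harvest = Wet - 2Yield - 5  [with Wet=-1, Yield=0]  = -6.
Change = -24 − (-6) = -18.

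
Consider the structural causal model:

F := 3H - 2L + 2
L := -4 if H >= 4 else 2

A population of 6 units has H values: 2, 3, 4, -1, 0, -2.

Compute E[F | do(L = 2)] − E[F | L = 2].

Every unit gets L=2 under the intervention. F values become 4, 7, 10, -5, -2, -8; E[F|do(L=2)] = 1.
Conditioning on L=2 selects the 5 unit(s) with H ∈ {2, 3, -1, 0, -2}. Their F values: 4, 7, -5, -2, -8. Mean = -0.8.
Difference = 1 − (-0.8) = 1.8.

1.8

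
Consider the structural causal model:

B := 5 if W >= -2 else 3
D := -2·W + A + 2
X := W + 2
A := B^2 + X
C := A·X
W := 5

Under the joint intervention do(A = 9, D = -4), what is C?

63

Setting A = 9, D = -4 by intervention discards those variables' equations.
X = W + 2  [with W=5]  = 7
C = A·X  [with A=9, X=7]  = 63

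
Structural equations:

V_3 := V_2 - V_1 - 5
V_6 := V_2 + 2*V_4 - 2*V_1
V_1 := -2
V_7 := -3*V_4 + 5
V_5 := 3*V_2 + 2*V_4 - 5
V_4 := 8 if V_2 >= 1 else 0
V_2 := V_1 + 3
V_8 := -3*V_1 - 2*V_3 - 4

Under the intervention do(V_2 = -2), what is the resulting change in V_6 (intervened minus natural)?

-19

Under do(V_2=-2), the mechanism V_2 := V_1 + 3 is discarded; V_2 is fixed at -2.
V_4 = 8 if V_2 >= 1 else 0  [with V_2=-2]  = 0
V_6 = V_2 + 2*V_4 - 2*V_1  [with V_2=-2, V_4=0, V_1=-2]  = 2
Without intervention: V_2 = V_1 + 3  [with V_1=-2]  = 1; V_4 = 8 if V_2 >= 1 else 0  [with V_2=1]  = 8; V_6 = V_2 + 2*V_4 - 2*V_1  [with V_2=1, V_4=8, V_1=-2]  = 21.
Change = 2 − 21 = -19.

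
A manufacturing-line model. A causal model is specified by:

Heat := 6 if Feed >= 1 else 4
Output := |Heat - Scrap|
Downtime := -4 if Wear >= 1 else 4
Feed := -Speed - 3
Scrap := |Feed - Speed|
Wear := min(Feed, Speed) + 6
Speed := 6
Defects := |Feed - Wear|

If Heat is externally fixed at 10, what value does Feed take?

-9

Under do(Heat=10), the mechanism Heat := 6 if Feed >= 1 else 4 is discarded; Heat is fixed at 10.
Since Feed is not a descendant of the intervened variable, it is unaffected.
Feed = -Speed - 3  [with Speed=6]  = -9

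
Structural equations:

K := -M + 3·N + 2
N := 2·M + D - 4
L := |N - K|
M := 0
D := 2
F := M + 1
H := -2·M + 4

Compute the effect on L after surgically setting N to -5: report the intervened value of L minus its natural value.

6

do(N=-5) replaces the equation N := 2·M + D - 4 with the constant N = -5.
K = -M + 3·N + 2  [with M=0, N=-5]  = -13
L = |N - K|  [with N=-5, K=-13]  = 8
Without intervention: N = 2·M + D - 4  [with M=0, D=2]  = -2; K = -M + 3·N + 2  [with M=0, N=-2]  = -4; L = |N - K|  [with N=-2, K=-4]  = 2.
Change = 8 − 2 = 6.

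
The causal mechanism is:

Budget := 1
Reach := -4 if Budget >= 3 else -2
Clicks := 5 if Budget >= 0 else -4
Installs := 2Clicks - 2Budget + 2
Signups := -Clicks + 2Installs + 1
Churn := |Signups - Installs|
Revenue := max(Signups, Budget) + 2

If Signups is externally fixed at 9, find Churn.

1

The intervention breaks the incoming arrows to Signups: Signups := -Clicks + 2Installs + 1 no longer applies, and Signups = 9.
Clicks = 5 if Budget >= 0 else -4  [with Budget=1]  = 5
Installs = 2Clicks - 2Budget + 2  [with Clicks=5, Budget=1]  = 10
Churn = |Signups - Installs|  [with Signups=9, Installs=10]  = 1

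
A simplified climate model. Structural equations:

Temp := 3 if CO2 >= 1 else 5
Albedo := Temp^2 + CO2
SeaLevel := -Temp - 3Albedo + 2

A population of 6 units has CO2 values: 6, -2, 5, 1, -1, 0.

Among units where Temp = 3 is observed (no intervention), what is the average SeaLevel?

-40

Conditioning on Temp=3 selects the 3 unit(s) with CO2 ∈ {6, 5, 1}. Their SeaLevel values: -46, -43, -31. Mean = -40.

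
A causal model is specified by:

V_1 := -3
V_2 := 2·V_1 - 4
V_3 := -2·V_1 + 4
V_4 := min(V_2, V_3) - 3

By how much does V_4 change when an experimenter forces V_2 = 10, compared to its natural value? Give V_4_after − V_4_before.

Under do(V_2=10), the mechanism V_2 := 2·V_1 - 4 is discarded; V_2 is fixed at 10.
V_3 = -2·V_1 + 4  [with V_1=-3]  = 10
V_4 = min(V_2, V_3) - 3  [with V_2=10, V_3=10]  = 7
Without intervention: V_2 = 2·V_1 - 4  [with V_1=-3]  = -10; V_3 = -2·V_1 + 4  [with V_1=-3]  = 10; V_4 = min(V_2, V_3) - 3  [with V_2=-10, V_3=10]  = -13.
Change = 7 − (-13) = 20.

20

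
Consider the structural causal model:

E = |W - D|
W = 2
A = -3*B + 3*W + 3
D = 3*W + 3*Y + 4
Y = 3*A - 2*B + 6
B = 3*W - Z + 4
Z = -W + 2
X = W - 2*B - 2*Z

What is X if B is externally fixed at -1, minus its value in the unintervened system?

do(B=-1) replaces the equation B = 3*W - Z + 4 with the constant B = -1.
Z = -W + 2  [with W=2]  = 0
X = W - 2*B - 2*Z  [with W=2, B=-1, Z=0]  = 4
Without intervention: Z = -W + 2  [with W=2]  = 0; B = 3*W - Z + 4  [with W=2, Z=0]  = 10; X = W - 2*B - 2*Z  [with W=2, B=10, Z=0]  = -18.
Change = 4 − (-18) = 22.

22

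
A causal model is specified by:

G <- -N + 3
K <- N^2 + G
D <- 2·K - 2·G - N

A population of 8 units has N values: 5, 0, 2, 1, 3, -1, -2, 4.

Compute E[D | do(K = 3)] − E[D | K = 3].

1

Under do(K=3), K's equation is replaced by K=3 for every unit. Per-unit D: 5, 0, 2, 1, 3, -1, -2, 4. Mean = 1.5.
E[D|K=3] averages over only the 2 units with K=3 (N = 0, 1): D = 0, 1, mean 0.5.
Difference = 1.5 − 0.5 = 1.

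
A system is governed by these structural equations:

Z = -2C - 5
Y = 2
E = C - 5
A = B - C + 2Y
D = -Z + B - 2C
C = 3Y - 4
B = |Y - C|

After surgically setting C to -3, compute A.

12

Under do(C=-3), the mechanism C = 3Y - 4 is discarded; C is fixed at -3.
B = |Y - C|  [with Y=2, C=-3]  = 5
A = B - C + 2Y  [with B=5, C=-3, Y=2]  = 12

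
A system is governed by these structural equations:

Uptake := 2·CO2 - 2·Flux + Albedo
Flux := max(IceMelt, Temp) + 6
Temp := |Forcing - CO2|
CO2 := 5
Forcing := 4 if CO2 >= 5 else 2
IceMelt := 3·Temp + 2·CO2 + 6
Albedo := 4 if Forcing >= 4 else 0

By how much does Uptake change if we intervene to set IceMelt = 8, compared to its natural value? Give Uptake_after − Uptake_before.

The intervention breaks the incoming arrows to IceMelt: IceMelt := 3·Temp + 2·CO2 + 6 no longer applies, and IceMelt = 8.
Forcing = 4 if CO2 >= 5 else 2  [with CO2=5]  = 4
Temp = |Forcing - CO2|  [with Forcing=4, CO2=5]  = 1
Albedo = 4 if Forcing >= 4 else 0  [with Forcing=4]  = 4
Flux = max(IceMelt, Temp) + 6  [with IceMelt=8, Temp=1]  = 14
Uptake = 2·CO2 - 2·Flux + Albedo  [with CO2=5, Flux=14, Albedo=4]  = -14
Without intervention: Forcing = 4 if CO2 >= 5 else 2  [with CO2=5]  = 4; Temp = |Forcing - CO2|  [with Forcing=4, CO2=5]  = 1; IceMelt = 3·Temp + 2·CO2 + 6  [with Temp=1, CO2=5]  = 19; Albedo = 4 if Forcing >= 4 else 0  [with Forcing=4]  = 4; Flux = max(IceMelt, Temp) + 6  [with IceMelt=19, Temp=1]  = 25; Uptake = 2·CO2 - 2·Flux + Albedo  [with CO2=5, Flux=25, Albedo=4]  = -36.
Change = -14 − (-36) = 22.

22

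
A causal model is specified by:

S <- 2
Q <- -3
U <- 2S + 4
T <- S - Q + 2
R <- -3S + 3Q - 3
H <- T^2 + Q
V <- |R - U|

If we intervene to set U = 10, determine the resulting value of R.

-18

do(U=10) replaces the equation U <- 2S + 4 with the constant U = 10.
R is not downstream of the intervention, so its value is determined by the original equations.
R = -3S + 3Q - 3  [with S=2, Q=-3]  = -18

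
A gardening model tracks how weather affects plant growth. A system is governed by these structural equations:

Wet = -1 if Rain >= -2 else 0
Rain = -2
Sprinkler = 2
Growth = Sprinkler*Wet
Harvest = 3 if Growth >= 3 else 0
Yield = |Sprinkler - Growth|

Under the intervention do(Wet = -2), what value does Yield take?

do(Wet=-2) replaces the equation Wet = -1 if Rain >= -2 else 0 with the constant Wet = -2.
Growth = Sprinkler*Wet  [with Sprinkler=2, Wet=-2]  = -4
Yield = |Sprinkler - Growth|  [with Sprinkler=2, Growth=-4]  = 6

6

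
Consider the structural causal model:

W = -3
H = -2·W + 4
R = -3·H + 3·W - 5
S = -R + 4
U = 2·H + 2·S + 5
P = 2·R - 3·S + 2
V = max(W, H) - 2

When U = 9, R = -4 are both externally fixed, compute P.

The joint intervention fixes U = 9, R = -4, removing each variable's own equation.
S = -R + 4  [with R=-4]  = 8
P = 2·R - 3·S + 2  [with R=-4, S=8]  = -30

-30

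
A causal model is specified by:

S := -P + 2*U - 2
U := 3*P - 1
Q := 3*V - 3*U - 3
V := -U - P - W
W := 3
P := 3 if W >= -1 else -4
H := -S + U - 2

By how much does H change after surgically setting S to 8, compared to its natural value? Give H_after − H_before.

Under do(S=8), the mechanism S := -P + 2*U - 2 is discarded; S is fixed at 8.
P = 3 if W >= -1 else -4  [with W=3]  = 3
U = 3*P - 1  [with P=3]  = 8
H = -S + U - 2  [with S=8, U=8]  = -2
Without intervention: P = 3 if W >= -1 else -4  [with W=3]  = 3; U = 3*P - 1  [with P=3]  = 8; S = -P + 2*U - 2  [with P=3, U=8]  = 11; H = -S + U - 2  [with S=11, U=8]  = -5.
Change = -2 − (-5) = 3.

3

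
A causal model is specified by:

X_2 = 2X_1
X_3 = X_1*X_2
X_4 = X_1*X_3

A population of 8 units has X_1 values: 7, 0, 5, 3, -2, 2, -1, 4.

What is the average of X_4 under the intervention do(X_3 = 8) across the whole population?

18

The intervention sets X_3=8 in all 8 units regardless of X_1. Recomputing X_4 per unit gives 56, 0, 40, 24, -16, 16, -8, 32; average 18.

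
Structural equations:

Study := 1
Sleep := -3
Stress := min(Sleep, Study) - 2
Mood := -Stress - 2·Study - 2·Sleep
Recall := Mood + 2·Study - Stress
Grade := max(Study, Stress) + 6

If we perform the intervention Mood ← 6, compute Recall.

Intervening sets Mood = 6 and removes its equation (Mood := -Stress - 2·Study - 2·Sleep).
Stress = min(Sleep, Study) - 2  [with Sleep=-3, Study=1]  = -5
Recall = Mood + 2·Study - Stress  [with Mood=6, Study=1, Stress=-5]  = 13

13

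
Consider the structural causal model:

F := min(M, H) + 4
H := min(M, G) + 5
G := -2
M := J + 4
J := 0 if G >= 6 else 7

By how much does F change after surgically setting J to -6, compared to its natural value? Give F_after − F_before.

-5

do(J=-6) replaces the equation J := 0 if G >= 6 else 7 with the constant J = -6.
M = J + 4  [with J=-6]  = -2
H = min(M, G) + 5  [with M=-2, G=-2]  = 3
F = min(M, H) + 4  [with M=-2, H=3]  = 2
Without intervention: J = 0 if G >= 6 else 7  [with G=-2]  = 7; M = J + 4  [with J=7]  = 11; H = min(M, G) + 5  [with M=11, G=-2]  = 3; F = min(M, H) + 4  [with M=11, H=3]  = 7.
Change = 2 − 7 = -5.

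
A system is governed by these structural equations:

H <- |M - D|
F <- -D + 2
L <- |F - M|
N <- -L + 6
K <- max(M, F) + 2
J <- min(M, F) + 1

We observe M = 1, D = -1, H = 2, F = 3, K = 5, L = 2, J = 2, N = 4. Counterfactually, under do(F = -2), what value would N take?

do(F=-2) replaces the equation F <- -D + 2 with the constant F = -2.
L = |F - M|  [with F=-2, M=1]  = 3
N = -L + 6  [with L=3]  = 3

3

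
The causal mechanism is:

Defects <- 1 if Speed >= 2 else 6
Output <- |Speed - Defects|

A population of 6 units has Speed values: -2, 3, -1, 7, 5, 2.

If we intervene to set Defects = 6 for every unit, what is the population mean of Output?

do(Defects=6) breaks Defects's dependence on Speed. With Defects=6 fixed, Output across the units is 8, 3, 7, 1, 1, 4, mean 4.

4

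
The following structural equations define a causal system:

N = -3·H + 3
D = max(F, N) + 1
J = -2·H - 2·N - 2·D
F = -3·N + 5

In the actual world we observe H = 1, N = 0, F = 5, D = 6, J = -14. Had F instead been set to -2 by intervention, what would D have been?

The intervention breaks the incoming arrows to F: F = -3·N + 5 no longer applies, and F = -2.
N = -3·H + 3  [with H=1]  = 0
D = max(F, N) + 1  [with F=-2, N=0]  = 1

1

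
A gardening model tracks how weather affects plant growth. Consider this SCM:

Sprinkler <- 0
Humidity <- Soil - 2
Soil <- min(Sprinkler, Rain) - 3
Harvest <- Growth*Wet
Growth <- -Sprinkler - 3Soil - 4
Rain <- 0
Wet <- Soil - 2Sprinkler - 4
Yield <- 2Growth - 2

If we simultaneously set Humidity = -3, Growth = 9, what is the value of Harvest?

Under do(Humidity = -3, Growth = 9), each intervened variable's structural equation is replaced by its fixed value.
Soil = min(Sprinkler, Rain) - 3  [with Sprinkler=0, Rain=0]  = -3
Wet = Soil - 2Sprinkler - 4  [with Soil=-3, Sprinkler=0]  = -7
Harvest = Growth*Wet  [with Growth=9, Wet=-7]  = -63

-63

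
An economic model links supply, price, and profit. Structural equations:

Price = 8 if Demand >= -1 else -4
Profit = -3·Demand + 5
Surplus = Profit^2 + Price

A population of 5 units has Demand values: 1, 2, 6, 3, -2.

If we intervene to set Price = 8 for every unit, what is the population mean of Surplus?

70.2

do(Price=8) breaks Price's dependence on Demand. With Price=8 fixed, Surplus across the units is 12, 9, 177, 24, 129, mean 70.2.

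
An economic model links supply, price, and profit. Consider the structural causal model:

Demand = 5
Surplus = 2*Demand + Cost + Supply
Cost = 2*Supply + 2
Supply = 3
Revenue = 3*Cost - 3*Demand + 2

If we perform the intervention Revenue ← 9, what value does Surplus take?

21

Intervening sets Revenue = 9 and removes its equation (Revenue = 3*Cost - 3*Demand + 2).
No directed path runs from Revenue to Surplus, so Surplus keeps its natural value.
Cost = 2*Supply + 2  [with Supply=3]  = 8
Surplus = 2*Demand + Cost + Supply  [with Demand=5, Cost=8, Supply=3]  = 21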